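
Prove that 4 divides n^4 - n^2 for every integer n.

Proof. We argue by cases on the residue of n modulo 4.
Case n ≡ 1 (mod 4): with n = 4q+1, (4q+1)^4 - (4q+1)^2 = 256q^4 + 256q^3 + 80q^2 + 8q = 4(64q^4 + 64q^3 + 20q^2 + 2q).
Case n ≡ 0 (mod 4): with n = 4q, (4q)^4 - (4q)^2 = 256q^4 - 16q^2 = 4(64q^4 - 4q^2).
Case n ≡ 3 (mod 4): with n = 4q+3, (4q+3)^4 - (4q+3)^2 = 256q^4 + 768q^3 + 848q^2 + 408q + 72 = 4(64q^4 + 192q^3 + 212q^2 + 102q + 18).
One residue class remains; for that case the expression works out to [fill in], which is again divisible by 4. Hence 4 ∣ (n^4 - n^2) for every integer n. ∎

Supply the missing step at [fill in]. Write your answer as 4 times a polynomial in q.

The residues treated are {1, 0, 3}, so the missing case is n ≡ 2 (mod 4); write n = 4q+2.
Then (4q+2)^4 - (4q+2)^2 = 256q^4 + 512q^3 + 368q^2 + 112q + 12 = 4(64q^4 + 128q^3 + 92q^2 + 28q + 3).

4(64q^4 + 128q^3 + 92q^2 + 28q + 3)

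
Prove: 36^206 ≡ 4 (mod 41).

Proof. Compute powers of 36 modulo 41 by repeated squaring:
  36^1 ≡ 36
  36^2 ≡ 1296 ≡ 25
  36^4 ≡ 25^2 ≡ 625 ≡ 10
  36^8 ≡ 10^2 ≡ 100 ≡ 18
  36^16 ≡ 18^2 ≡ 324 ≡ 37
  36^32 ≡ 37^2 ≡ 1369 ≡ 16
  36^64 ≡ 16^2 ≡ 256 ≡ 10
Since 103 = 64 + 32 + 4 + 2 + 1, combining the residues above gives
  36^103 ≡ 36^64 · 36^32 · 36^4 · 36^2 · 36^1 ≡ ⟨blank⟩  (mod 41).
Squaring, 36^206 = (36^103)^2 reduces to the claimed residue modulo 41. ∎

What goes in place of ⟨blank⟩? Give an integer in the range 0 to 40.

36^64 · 36^32 · 36^4 · 36^2 · 36^1 ≡ 10 · 16 · 10 · 25 · 36 = 1440000.
1440000 mod 41 = 39, so 36^103 ≡ 39 (mod 41).

39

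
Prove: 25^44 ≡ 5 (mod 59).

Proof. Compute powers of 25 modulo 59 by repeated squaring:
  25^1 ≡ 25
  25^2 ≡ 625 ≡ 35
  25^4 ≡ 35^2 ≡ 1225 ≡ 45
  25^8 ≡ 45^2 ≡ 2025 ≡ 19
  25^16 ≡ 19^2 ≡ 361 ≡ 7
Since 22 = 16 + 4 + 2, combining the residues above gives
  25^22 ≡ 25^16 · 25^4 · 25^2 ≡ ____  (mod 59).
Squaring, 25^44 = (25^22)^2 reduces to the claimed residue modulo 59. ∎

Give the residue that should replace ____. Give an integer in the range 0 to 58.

51

Multiply the listed residues: 7 · 45 · 35 = 315 → 11025.
Reducing modulo 59: 11025 = 186·59 + 51, so 25^22 ≡ 51.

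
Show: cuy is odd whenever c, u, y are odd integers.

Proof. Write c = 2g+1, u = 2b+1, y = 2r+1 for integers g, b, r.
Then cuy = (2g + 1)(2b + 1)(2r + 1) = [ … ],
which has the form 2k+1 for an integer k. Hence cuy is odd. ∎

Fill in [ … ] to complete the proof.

2(4bgr + 2bg + 2br + b + 2gr + g + r) + 1

Expanding: (2g + 1)(2b + 1)(2r + 1) = 8bgr + 4bg + 4br + 2b + 4gr + 2g + 2r + 1.
Every term except the constant is even, so this is 2(4bgr + 2bg + 2br + b + 2gr + g + r) + 1,
and 4bgr + 2bg + 2br + b + 2gr + g + r ∈ ℤ gives the required form.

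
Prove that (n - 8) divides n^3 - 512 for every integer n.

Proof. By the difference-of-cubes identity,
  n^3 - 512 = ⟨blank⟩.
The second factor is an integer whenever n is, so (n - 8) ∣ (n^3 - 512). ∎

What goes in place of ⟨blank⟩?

Polynomial division of n^3 - 512 by n - 8 leaves remainder 0 and quotient n^2 + 8n + 64.
Hence n^3 - 512 = (n - 8)(n^2 + 8n + 64).

(n - 8)(n^2 + 8n + 64)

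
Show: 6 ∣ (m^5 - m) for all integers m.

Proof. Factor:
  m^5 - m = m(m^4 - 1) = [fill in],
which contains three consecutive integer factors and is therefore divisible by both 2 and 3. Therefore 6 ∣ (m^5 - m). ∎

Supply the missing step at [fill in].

(m - 1)m(m + 1)(m^2 + 1)

m^4 - 1 = (m^2 - 1)(m^2 + 1), and m^2 - 1 = (m-1)(m+1).
So m(m^4 - 1) = (m - 1)m(m + 1)(m^2 + 1).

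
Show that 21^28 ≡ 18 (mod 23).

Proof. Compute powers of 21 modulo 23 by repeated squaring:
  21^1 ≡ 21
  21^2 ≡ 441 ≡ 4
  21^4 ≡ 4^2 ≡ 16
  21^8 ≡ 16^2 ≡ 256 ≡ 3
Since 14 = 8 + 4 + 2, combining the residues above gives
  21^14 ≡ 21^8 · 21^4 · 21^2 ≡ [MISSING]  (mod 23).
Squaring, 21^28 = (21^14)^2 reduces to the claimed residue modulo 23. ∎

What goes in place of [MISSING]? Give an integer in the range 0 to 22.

8

21^8 · 21^4 · 21^2 ≡ 3 · 16 · 4 = 192.
192 mod 23 = 8, so 21^14 ≡ 8 (mod 23).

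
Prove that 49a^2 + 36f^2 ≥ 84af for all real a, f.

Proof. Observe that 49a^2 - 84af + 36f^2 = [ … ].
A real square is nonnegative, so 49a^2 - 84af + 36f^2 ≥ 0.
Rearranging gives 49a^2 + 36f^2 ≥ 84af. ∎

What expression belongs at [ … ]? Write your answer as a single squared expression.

(7a - 6f)^2

49a^2 - 84af + 36f^2 is a perfect-square trinomial: the outer terms are (7a)^2 and (6f)^2, and the cross term is -2·7a·6f.
So 49a^2 - 84af + 36f^2 = (7a - 6f)^2 ≥ 0.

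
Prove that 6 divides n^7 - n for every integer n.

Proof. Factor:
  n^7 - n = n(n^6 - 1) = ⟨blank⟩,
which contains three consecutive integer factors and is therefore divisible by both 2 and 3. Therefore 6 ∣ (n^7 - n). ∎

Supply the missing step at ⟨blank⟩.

(n - 1)n(n + 1)(n^4 + n^2 + 1)

n^6 - 1 = (n^2 - 1)(n^4 + n^2 + 1), and n^2 - 1 = (n-1)(n+1).
So n(n^6 - 1) = (n - 1)n(n + 1)(n^4 + n^2 + 1).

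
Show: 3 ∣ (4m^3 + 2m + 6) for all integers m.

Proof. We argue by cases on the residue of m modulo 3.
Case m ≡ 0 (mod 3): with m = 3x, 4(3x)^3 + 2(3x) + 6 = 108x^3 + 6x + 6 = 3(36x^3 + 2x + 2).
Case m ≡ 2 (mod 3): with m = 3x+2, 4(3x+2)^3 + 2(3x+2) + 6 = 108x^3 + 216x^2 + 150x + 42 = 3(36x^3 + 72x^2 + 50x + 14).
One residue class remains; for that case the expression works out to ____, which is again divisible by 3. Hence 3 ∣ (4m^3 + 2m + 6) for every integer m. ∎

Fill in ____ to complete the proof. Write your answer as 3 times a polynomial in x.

3(36x^3 + 36x^2 + 14x + 4)

Only m ≡ 1 (mod 3) is unaccounted for. Put m = 3x+1:
4(3x+1)^3 + 2(3x+1) + 6 expands to 108x^3 + 108x^2 + 42x + 12,
and factoring out 3 leaves 3(36x^3 + 36x^2 + 14x + 4).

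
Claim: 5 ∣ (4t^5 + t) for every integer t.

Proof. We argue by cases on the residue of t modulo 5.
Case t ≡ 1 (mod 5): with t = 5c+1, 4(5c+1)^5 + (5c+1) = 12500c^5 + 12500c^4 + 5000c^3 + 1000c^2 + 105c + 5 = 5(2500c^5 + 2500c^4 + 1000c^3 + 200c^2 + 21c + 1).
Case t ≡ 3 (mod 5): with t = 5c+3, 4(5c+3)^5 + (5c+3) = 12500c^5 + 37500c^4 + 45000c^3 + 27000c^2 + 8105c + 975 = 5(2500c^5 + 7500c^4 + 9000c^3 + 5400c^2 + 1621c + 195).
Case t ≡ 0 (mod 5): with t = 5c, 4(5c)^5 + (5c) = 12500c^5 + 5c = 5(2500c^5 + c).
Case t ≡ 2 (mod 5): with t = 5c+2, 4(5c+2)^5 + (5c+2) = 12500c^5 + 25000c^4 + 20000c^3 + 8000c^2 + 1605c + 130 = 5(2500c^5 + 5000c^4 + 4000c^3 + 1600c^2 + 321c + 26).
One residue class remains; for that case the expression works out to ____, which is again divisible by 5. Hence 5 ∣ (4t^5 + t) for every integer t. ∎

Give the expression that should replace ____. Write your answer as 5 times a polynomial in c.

Only t ≡ 4 (mod 5) is unaccounted for. Put t = 5c+4:
4(5c+4)^5 + (5c+4) expands to 12500c^5 + 50000c^4 + 80000c^3 + 64000c^2 + 25605c + 4100,
and factoring out 5 leaves 5(2500c^5 + 10000c^4 + 16000c^3 + 12800c^2 + 5121c + 820).

5(2500c^5 + 10000c^4 + 16000c^3 + 12800c^2 + 5121c + 820)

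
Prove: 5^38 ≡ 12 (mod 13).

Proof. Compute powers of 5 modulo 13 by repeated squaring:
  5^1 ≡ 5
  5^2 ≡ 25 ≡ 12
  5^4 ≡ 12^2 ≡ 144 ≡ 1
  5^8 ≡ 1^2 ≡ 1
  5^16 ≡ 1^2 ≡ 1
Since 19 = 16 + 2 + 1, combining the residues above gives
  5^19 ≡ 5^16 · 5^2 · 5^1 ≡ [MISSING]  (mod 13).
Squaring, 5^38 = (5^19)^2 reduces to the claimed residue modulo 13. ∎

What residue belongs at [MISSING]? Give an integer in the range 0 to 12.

8

Multiply the listed residues: 1 · 12 · 5 = 12 → 60.
Reducing modulo 13: 60 = 4·13 + 8, so 5^19 ≡ 8.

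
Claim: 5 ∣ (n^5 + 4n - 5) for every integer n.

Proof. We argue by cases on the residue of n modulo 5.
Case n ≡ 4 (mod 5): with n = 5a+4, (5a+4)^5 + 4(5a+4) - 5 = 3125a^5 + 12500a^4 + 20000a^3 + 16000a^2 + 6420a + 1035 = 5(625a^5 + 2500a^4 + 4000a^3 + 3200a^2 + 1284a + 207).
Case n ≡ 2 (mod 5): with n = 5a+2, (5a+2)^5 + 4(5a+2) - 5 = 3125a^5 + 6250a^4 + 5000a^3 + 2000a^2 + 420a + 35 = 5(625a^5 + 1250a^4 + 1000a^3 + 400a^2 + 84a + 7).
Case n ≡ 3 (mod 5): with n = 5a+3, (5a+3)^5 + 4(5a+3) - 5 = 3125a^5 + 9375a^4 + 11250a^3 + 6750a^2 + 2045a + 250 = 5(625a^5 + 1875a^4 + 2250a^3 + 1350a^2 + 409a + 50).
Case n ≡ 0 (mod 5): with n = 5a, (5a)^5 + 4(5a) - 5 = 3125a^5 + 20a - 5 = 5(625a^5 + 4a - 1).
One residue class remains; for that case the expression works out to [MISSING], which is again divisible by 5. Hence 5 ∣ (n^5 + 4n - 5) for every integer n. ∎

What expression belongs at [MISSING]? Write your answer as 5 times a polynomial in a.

5(625a^5 + 625a^4 + 250a^3 + 50a^2 + 9a)

Only n ≡ 1 (mod 5) is unaccounted for. Put n = 5a+1:
(5a+1)^5 + 4(5a+1) - 5 expands to 3125a^5 + 3125a^4 + 1250a^3 + 250a^2 + 45a,
and factoring out 5 leaves 5(625a^5 + 625a^4 + 250a^3 + 50a^2 + 9a).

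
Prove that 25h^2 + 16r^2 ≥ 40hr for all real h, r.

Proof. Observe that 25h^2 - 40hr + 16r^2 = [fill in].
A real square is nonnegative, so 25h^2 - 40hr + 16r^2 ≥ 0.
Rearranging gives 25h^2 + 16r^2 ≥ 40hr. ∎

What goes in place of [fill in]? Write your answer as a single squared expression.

(5h - 4r)^2

The leading and trailing coefficients are 5^2 and 4^2, and 40 = 2·5·4, so the trinomial is (5h - 4r)^2.
Hence 25h^2 - 40hr + 16r^2 ≥ 0.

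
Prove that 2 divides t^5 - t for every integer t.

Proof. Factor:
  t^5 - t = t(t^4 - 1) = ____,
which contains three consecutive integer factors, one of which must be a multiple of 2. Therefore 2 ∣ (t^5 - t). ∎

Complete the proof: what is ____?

t^4 - 1 = (t^2 - 1)(t^2 + 1), and t^2 - 1 = (t-1)(t+1).
So t(t^4 - 1) = (t - 1)t(t + 1)(t^2 + 1).

(t - 1)t(t + 1)(t^2 + 1)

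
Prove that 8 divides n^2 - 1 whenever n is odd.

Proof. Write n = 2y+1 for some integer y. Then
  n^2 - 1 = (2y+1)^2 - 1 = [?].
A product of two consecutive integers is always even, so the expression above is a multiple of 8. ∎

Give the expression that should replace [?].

4y(y + 1)

(2y+1)^2 - 1 = 4y^2 + 4y + 1 - 1 = 4y^2 + 4y = 4y(y+1).
Since y and y+1 are consecutive, y(y+1) is even, and 4·(even) is a multiple of 8.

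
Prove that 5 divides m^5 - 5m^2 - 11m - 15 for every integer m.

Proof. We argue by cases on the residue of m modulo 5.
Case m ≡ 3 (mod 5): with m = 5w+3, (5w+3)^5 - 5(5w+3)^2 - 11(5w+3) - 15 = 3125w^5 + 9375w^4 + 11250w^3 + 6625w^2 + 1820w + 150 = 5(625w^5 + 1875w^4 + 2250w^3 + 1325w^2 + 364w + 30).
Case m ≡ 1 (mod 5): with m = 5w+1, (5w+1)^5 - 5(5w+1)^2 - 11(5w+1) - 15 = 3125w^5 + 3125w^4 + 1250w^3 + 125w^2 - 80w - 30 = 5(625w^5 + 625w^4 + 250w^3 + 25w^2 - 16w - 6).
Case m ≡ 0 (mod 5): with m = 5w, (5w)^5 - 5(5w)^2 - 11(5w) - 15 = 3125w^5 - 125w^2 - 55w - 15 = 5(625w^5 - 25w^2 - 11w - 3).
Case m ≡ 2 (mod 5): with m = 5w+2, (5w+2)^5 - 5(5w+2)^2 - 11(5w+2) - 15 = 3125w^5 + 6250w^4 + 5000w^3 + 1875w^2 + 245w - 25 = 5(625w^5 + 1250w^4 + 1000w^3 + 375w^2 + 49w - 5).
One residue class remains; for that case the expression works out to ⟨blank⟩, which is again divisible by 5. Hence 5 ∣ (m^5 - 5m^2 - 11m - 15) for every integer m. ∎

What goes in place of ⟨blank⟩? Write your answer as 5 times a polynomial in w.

5(625w^5 + 2500w^4 + 4000w^3 + 3175w^2 + 1229w + 177)

Only m ≡ 4 (mod 5) is unaccounted for. Put m = 5w+4:
(5w+4)^5 - 5(5w+4)^2 - 11(5w+4) - 15 expands to 3125w^5 + 12500w^4 + 20000w^3 + 15875w^2 + 6145w + 885,
and factoring out 5 leaves 5(625w^5 + 2500w^4 + 4000w^3 + 3175w^2 + 1229w + 177).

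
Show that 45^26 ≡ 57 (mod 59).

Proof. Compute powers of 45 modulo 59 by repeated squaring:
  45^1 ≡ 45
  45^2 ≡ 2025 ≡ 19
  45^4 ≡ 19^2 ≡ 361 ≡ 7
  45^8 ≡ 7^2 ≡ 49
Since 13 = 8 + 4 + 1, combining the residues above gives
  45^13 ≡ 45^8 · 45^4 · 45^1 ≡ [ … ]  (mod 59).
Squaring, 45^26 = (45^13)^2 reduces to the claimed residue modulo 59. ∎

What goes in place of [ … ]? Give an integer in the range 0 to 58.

Multiply the listed residues: 49 · 7 · 45 = 343 → 15435.
Reducing modulo 59: 15435 = 261·59 + 36, so 45^13 ≡ 36.

36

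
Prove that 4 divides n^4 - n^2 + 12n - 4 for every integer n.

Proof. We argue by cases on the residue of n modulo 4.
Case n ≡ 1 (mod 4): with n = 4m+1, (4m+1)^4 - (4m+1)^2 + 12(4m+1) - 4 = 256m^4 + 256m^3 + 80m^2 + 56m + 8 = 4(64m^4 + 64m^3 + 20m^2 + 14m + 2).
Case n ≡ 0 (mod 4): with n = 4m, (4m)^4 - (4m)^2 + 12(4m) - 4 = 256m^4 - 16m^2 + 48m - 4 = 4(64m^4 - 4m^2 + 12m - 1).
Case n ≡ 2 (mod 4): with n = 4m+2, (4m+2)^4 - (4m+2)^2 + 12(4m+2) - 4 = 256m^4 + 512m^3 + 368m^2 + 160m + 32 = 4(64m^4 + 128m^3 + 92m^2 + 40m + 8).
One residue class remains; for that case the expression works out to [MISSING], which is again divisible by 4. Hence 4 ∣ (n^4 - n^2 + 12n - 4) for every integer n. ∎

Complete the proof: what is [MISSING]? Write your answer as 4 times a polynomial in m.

4(64m^4 + 192m^3 + 212m^2 + 114m + 26)

Only n ≡ 3 (mod 4) is unaccounted for. Put n = 4m+3:
(4m+3)^4 - (4m+3)^2 + 12(4m+3) - 4 expands to 256m^4 + 768m^3 + 848m^2 + 456m + 104,
and factoring out 4 leaves 4(64m^4 + 192m^3 + 212m^2 + 114m + 26).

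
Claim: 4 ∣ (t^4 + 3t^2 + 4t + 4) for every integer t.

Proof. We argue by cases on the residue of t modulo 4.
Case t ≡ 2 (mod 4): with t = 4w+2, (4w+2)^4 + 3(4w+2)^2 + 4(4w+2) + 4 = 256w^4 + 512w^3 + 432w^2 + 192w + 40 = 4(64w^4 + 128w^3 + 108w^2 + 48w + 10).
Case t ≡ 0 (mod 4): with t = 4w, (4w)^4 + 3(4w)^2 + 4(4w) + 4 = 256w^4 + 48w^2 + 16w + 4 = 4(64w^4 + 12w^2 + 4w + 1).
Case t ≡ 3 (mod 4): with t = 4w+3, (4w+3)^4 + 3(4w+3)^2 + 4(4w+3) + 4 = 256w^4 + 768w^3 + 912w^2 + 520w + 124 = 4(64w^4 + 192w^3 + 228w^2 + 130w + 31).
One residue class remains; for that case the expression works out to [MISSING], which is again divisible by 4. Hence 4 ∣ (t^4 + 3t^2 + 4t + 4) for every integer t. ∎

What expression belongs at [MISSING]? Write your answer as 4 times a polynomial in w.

Only t ≡ 1 (mod 4) is unaccounted for. Put t = 4w+1:
(4w+1)^4 + 3(4w+1)^2 + 4(4w+1) + 4 expands to 256w^4 + 256w^3 + 144w^2 + 56w + 12,
and factoring out 4 leaves 4(64w^4 + 64w^3 + 36w^2 + 14w + 3).

4(64w^4 + 64w^3 + 36w^2 + 14w + 3)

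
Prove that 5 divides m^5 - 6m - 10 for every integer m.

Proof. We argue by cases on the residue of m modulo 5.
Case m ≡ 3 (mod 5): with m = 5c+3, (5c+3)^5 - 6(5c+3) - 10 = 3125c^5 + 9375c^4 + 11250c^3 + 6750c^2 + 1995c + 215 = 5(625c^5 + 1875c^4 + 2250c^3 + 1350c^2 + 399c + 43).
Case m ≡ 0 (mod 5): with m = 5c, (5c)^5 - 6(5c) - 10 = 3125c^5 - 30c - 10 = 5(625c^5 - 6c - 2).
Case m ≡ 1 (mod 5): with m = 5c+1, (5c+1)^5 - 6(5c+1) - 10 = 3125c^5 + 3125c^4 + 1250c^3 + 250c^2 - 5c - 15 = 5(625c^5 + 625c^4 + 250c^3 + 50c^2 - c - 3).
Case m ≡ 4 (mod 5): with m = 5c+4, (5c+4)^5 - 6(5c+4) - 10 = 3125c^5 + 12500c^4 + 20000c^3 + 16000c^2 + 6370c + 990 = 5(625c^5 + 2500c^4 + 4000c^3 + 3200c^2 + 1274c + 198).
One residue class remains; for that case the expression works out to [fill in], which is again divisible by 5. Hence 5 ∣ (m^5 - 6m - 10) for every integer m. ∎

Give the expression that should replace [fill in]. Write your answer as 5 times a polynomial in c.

5(625c^5 + 1250c^4 + 1000c^3 + 400c^2 + 74c + 2)

The residues treated are {3, 0, 1, 4}, so the missing case is m ≡ 2 (mod 5); write m = 5c+2.
Then (5c+2)^5 - 6(5c+2) - 10 = 3125c^5 + 6250c^4 + 5000c^3 + 2000c^2 + 370c + 10 = 5(625c^5 + 1250c^4 + 1000c^3 + 400c^2 + 74c + 2).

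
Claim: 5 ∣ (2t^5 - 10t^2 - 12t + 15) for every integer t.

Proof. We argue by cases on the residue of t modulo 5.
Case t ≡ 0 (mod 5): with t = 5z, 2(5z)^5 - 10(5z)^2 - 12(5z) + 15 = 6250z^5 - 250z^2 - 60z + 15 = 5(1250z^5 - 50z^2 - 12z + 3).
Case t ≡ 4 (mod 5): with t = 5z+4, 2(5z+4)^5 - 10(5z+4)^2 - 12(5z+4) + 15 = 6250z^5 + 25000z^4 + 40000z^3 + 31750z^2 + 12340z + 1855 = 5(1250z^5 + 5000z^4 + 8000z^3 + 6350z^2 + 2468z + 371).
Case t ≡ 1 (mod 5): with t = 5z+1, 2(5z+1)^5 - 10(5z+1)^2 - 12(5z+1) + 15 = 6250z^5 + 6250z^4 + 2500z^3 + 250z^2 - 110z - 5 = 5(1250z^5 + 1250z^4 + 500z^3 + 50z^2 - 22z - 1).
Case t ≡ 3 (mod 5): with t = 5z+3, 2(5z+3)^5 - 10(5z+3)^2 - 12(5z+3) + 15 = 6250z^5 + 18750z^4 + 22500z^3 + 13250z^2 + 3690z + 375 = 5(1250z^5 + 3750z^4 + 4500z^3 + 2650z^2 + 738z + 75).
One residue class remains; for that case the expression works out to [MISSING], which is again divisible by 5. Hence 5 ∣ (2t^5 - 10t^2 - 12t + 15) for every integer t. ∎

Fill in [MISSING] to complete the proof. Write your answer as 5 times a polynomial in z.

The residues treated are {0, 4, 1, 3}, so the missing case is t ≡ 2 (mod 5); write t = 5z+2.
Then 2(5z+2)^5 - 10(5z+2)^2 - 12(5z+2) + 15 = 6250z^5 + 12500z^4 + 10000z^3 + 3750z^2 + 540z + 15 = 5(1250z^5 + 2500z^4 + 2000z^3 + 750z^2 + 108z + 3).

5(1250z^5 + 2500z^4 + 2000z^3 + 750z^2 + 108z + 3)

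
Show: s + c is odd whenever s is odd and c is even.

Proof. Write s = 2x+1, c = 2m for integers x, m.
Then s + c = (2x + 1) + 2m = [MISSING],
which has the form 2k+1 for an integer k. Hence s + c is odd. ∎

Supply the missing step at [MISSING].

2(m + x) + 1

Expanding: (2x + 1) + 2m = 2m + 2x + 1.
Every term except the constant is even, so this is 2(m + x) + 1,
and m + x ∈ ℤ gives the required form.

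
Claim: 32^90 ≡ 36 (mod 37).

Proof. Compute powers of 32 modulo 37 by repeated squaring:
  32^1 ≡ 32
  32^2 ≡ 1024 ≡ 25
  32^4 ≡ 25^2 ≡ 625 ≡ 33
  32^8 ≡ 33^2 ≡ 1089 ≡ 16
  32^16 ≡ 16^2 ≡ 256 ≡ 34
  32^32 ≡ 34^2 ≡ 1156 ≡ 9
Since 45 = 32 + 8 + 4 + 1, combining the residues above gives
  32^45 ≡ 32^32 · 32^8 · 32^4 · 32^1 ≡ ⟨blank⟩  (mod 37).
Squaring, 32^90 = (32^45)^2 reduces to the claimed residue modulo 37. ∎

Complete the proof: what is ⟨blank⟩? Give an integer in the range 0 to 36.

Multiply the listed residues: 9 · 16 · 33 · 32 = 144 → 4752 → 152064.
Reducing modulo 37: 152064 = 4109·37 + 31, so 32^45 ≡ 31.

31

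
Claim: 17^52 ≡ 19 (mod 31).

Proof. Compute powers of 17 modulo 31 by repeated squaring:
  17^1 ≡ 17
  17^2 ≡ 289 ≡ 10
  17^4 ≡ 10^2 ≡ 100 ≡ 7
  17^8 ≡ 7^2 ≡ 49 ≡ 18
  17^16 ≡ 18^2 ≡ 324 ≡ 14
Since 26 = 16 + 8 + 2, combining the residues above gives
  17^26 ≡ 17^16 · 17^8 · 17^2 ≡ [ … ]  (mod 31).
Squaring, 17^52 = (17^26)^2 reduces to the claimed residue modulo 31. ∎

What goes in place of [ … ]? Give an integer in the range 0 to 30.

9

Multiply the listed residues: 14 · 18 · 10 = 252 → 2520.
Reducing modulo 31: 2520 = 81·31 + 9, so 17^26 ≡ 9.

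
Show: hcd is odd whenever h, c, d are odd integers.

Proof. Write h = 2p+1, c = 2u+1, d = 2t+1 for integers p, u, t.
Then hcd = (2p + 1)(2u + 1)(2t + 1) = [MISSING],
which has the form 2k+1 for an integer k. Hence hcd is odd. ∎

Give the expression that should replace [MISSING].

2(4ptu + 2pt + 2pu + p + 2tu + t + u) + 1

Expanding: (2p + 1)(2u + 1)(2t + 1) = 8ptu + 4pt + 4pu + 2p + 4tu + 2t + 2u + 1.
Every term except the constant is even, so this is 2(4ptu + 2pt + 2pu + p + 2tu + t + u) + 1,
and 4ptu + 2pt + 2pu + p + 2tu + t + u ∈ ℤ gives the required form.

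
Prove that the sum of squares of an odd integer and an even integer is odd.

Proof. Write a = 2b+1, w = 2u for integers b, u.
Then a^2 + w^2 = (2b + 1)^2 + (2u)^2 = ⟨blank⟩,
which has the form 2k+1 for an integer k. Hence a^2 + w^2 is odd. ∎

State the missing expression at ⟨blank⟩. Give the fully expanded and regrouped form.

2(2b^2 + 2b + 2u^2) + 1

(2b + 1)^2 + (2u)^2 = 4b^2 + 4b + 4u^2 + 1
= 2(2b^2 + 2b + 2u^2) + 1.
Since 2b^2 + 2b + 2u^2 is an integer, the sum of squares is of the form 2k+1 for an integer k.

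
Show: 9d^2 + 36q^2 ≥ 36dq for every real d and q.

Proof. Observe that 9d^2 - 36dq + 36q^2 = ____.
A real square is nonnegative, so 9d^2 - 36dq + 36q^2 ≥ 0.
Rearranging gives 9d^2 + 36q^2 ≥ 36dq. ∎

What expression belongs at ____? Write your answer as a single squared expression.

(3d - 6q)^2

9d^2 - 36dq + 36q^2 is a perfect-square trinomial: the outer terms are (3d)^2 and (6q)^2, and the cross term is -2·3d·6q.
So 9d^2 - 36dq + 36q^2 = (3d - 6q)^2 ≥ 0.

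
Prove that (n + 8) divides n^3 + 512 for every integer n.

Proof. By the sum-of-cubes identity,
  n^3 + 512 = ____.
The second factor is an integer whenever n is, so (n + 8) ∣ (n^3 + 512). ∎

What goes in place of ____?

a^3 + b^3 = (a + b)(a^2 - ab + b^2). With a = n, b = 8:
n^3 + 512 = (n + 8)(n^2 - 8n + 64).

(n + 8)(n^2 - 8n + 64)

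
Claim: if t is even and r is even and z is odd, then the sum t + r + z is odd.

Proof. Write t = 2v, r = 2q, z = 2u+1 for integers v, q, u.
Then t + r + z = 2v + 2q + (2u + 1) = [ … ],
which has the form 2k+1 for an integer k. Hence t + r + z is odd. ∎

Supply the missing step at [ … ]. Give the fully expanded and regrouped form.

2v + 2q + (2u + 1) = 2q + 2u + 2v + 1
= 2(q + u + v) + 1.
Since q + u + v is an integer, the sum is of the form 2k+1 for an integer k.

2(q + u + v) + 1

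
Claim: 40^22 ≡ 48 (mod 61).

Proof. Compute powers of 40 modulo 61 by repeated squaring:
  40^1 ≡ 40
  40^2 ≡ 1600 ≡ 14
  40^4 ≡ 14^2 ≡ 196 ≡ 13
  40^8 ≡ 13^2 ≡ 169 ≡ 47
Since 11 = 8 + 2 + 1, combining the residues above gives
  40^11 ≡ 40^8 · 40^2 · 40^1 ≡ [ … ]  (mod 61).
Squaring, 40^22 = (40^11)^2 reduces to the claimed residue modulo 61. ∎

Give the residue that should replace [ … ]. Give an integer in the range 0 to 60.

Multiply the listed residues: 47 · 14 · 40 = 658 → 26320.
Reducing modulo 61: 26320 = 431·61 + 29, so 40^11 ≡ 29.

29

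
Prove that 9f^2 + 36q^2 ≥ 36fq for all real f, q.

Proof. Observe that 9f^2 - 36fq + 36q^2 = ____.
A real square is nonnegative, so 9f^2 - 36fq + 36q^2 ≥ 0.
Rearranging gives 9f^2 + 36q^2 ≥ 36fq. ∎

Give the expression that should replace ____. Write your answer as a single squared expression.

(3f - 6q)^2

The leading and trailing coefficients are 3^2 and 6^2, and 36 = 2·3·6, so the trinomial is (3f - 6q)^2.
Hence 9f^2 - 36fq + 36q^2 ≥ 0.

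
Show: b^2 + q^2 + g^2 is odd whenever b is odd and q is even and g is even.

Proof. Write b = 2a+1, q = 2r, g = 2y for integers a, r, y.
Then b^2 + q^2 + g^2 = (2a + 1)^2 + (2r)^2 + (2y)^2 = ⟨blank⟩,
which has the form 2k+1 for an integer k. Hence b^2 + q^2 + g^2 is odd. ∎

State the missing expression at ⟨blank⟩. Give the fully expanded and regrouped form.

2(2a^2 + 2a + 2r^2 + 2y^2) + 1

(2a + 1)^2 + (2r)^2 + (2y)^2 = 4a^2 + 4a + 4r^2 + 4y^2 + 1
= 2(2a^2 + 2a + 2r^2 + 2y^2) + 1.
Since 2a^2 + 2a + 2r^2 + 2y^2 is an integer, the sum of squares is of the form 2k+1 for an integer k.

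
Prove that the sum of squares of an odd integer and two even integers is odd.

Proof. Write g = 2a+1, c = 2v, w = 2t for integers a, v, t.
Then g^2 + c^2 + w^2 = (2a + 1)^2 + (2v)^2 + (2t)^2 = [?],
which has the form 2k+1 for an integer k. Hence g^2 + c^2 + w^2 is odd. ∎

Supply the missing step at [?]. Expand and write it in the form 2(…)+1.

2(2a^2 + 2a + 2t^2 + 2v^2) + 1

Expanding: (2a + 1)^2 + (2v)^2 + (2t)^2 = 4a^2 + 4a + 4t^2 + 4v^2 + 1.
Every term except the constant is even, so this is 2(2a^2 + 2a + 2t^2 + 2v^2) + 1,
and 2a^2 + 2a + 2t^2 + 2v^2 ∈ ℤ gives the required form.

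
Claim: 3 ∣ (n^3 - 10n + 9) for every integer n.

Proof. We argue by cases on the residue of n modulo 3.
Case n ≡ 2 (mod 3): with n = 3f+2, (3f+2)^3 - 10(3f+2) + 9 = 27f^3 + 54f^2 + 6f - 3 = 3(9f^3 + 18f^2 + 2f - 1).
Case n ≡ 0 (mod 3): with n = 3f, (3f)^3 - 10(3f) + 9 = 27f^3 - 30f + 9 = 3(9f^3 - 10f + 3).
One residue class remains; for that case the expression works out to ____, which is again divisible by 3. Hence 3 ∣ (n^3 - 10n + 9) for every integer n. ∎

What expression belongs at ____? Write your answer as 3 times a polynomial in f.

3(9f^3 + 9f^2 - 7f)

The residues treated are {2, 0}, so the missing case is n ≡ 1 (mod 3); write n = 3f+1.
Then (3f+1)^3 - 10(3f+1) + 9 = 27f^3 + 27f^2 - 21f = 3(9f^3 + 9f^2 - 7f).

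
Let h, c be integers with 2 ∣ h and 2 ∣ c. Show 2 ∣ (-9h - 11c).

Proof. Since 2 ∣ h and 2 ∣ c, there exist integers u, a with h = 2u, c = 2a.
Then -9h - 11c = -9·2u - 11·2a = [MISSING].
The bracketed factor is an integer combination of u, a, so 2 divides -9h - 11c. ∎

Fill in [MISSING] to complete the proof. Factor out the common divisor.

2(-11a - 9u)

Pull the common 2 out of every term: -9·2u - 11·2a = 2(-11a - 9u).
-11a - 9u is an integer, which exhibits the divisibility.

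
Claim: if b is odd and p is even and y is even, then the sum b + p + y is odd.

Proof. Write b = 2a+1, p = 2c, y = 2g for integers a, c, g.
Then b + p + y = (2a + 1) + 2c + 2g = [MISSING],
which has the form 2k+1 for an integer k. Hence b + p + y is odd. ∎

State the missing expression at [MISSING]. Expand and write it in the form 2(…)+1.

(2a + 1) + 2c + 2g = 2a + 2c + 2g + 1
= 2(a + c + g) + 1.
Since a + c + g is an integer, the sum is of the form 2k+1 for an integer k.

2(a + c + g) + 1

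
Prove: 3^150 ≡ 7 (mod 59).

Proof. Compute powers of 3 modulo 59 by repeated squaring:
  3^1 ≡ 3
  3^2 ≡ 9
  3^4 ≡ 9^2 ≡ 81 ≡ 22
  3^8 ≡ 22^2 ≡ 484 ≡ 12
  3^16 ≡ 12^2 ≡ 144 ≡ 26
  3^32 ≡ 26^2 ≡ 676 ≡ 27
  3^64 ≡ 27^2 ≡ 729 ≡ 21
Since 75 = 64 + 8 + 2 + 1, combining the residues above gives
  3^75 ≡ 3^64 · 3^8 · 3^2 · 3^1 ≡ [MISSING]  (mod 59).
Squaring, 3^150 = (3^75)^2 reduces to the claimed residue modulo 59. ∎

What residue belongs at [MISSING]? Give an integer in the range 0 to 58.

19

3^64 · 3^8 · 3^2 · 3^1 ≡ 21 · 12 · 9 · 3 = 6804.
6804 mod 59 = 19, so 3^75 ≡ 19 (mod 59).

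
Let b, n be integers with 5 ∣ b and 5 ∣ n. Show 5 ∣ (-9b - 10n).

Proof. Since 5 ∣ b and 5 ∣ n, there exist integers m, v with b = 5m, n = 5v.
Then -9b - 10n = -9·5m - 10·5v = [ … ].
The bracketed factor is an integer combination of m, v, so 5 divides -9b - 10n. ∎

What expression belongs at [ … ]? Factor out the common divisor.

5(-9m - 10v)

Each term has a factor of 5: -9·5m - 10·5v = 5·(-9m - 10v).
Since -9m - 10v is an integer, 5 ∣ (-9b - 10n).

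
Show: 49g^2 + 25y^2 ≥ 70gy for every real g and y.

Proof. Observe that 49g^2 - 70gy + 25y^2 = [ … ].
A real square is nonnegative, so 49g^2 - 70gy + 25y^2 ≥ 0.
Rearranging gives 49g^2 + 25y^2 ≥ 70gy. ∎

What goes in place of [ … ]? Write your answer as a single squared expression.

49g^2 - 70gy + 25y^2 is a perfect-square trinomial: the outer terms are (7g)^2 and (5y)^2, and the cross term is -2·7g·5y.
So 49g^2 - 70gy + 25y^2 = (7g - 5y)^2 ≥ 0.

(7g - 5y)^2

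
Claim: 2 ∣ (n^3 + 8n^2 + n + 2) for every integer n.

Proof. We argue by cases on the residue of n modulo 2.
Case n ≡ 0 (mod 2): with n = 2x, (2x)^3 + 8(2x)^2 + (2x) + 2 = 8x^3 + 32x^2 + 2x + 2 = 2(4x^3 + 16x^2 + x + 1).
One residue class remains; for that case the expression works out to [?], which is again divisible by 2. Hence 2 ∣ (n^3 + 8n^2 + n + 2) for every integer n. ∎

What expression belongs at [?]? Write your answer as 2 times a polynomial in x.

Only n ≡ 1 (mod 2) is unaccounted for. Put n = 2x+1:
(2x+1)^3 + 8(2x+1)^2 + (2x+1) + 2 expands to 8x^3 + 44x^2 + 40x + 12,
and factoring out 2 leaves 2(4x^3 + 22x^2 + 20x + 6).

2(4x^3 + 22x^2 + 20x + 6)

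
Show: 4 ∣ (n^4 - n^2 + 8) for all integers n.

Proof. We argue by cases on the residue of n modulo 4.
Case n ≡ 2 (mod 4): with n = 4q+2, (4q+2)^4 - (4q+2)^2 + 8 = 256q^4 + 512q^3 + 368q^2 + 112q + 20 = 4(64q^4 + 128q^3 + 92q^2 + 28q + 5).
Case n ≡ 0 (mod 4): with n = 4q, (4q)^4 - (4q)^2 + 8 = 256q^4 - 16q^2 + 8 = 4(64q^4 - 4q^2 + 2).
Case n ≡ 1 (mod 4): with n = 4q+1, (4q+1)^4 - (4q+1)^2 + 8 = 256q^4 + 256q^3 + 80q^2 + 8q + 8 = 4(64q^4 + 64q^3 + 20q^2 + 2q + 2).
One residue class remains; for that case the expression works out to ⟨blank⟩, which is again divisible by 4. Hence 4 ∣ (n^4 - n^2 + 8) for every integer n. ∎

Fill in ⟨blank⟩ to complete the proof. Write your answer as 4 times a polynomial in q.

Only n ≡ 3 (mod 4) is unaccounted for. Put n = 4q+3:
(4q+3)^4 - (4q+3)^2 + 8 expands to 256q^4 + 768q^3 + 848q^2 + 408q + 80,
and factoring out 4 leaves 4(64q^4 + 192q^3 + 212q^2 + 102q + 20).

4(64q^4 + 192q^3 + 212q^2 + 102q + 20)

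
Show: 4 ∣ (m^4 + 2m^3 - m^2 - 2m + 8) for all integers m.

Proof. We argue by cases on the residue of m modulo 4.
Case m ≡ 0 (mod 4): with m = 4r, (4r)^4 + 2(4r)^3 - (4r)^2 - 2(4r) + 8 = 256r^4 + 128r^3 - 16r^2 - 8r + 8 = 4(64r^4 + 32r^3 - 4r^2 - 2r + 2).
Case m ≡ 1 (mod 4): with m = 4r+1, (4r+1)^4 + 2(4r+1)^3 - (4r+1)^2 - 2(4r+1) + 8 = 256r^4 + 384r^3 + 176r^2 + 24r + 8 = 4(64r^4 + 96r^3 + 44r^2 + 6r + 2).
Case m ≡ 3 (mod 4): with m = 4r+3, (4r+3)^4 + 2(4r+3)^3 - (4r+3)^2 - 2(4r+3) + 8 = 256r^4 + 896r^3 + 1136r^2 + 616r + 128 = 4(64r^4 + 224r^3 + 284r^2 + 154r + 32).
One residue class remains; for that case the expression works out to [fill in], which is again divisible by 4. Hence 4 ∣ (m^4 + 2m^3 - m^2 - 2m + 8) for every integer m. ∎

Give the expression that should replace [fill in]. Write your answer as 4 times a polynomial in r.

Only m ≡ 2 (mod 4) is unaccounted for. Put m = 4r+2:
(4r+2)^4 + 2(4r+2)^3 - (4r+2)^2 - 2(4r+2) + 8 expands to 256r^4 + 640r^3 + 560r^2 + 200r + 32,
and factoring out 4 leaves 4(64r^4 + 160r^3 + 140r^2 + 50r + 8).

4(64r^4 + 160r^3 + 140r^2 + 50r + 8)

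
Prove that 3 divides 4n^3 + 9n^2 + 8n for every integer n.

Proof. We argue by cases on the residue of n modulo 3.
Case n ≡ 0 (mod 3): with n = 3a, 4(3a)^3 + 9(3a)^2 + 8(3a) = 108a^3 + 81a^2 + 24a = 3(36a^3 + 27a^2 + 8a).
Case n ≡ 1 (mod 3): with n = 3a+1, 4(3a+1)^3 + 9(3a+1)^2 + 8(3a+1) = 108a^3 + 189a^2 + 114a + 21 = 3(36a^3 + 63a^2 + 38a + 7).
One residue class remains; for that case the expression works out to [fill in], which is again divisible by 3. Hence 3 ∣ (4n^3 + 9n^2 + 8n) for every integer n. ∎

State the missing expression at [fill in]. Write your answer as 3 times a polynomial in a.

The residues treated are {0, 1}, so the missing case is n ≡ 2 (mod 3); write n = 3a+2.
Then 4(3a+2)^3 + 9(3a+2)^2 + 8(3a+2) = 108a^3 + 297a^2 + 276a + 84 = 3(36a^3 + 99a^2 + 92a + 28).

3(36a^3 + 99a^2 + 92a + 28)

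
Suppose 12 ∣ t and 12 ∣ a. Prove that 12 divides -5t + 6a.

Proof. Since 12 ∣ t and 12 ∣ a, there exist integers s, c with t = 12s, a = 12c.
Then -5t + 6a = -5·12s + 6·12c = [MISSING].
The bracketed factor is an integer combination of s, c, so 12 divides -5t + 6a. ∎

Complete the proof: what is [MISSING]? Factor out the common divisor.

12(6c - 5s)

Pull the common 12 out of every term: -5·12s + 6·12c = 12(6c - 5s).
6c - 5s is an integer, which exhibits the divisibility.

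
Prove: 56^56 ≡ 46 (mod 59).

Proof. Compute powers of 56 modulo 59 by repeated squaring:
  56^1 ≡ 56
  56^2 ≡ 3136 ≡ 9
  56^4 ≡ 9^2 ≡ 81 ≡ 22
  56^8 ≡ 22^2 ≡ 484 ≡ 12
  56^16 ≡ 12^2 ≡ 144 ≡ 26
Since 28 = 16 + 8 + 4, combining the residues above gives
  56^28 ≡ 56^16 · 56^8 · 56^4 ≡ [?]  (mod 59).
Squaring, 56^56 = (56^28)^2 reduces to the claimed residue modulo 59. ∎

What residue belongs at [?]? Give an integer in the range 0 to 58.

20

56^16 · 56^8 · 56^4 ≡ 26 · 12 · 22 = 6864.
6864 mod 59 = 20, so 56^28 ≡ 20 (mod 59).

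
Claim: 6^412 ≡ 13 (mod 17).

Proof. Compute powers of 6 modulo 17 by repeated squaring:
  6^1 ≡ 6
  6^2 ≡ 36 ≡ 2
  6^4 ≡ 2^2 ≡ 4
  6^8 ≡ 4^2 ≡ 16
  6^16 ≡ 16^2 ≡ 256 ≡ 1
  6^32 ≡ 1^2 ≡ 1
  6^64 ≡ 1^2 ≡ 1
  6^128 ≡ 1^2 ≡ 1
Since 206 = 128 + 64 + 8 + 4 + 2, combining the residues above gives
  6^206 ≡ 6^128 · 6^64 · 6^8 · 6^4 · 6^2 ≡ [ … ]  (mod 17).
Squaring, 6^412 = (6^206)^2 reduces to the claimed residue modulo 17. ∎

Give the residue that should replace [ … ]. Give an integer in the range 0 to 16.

Multiply the listed residues: 1 · 1 · 16 · 4 · 2 = 1 → 16 → 64 → 128.
Reducing modulo 17: 128 = 7·17 + 9, so 6^206 ≡ 9.

9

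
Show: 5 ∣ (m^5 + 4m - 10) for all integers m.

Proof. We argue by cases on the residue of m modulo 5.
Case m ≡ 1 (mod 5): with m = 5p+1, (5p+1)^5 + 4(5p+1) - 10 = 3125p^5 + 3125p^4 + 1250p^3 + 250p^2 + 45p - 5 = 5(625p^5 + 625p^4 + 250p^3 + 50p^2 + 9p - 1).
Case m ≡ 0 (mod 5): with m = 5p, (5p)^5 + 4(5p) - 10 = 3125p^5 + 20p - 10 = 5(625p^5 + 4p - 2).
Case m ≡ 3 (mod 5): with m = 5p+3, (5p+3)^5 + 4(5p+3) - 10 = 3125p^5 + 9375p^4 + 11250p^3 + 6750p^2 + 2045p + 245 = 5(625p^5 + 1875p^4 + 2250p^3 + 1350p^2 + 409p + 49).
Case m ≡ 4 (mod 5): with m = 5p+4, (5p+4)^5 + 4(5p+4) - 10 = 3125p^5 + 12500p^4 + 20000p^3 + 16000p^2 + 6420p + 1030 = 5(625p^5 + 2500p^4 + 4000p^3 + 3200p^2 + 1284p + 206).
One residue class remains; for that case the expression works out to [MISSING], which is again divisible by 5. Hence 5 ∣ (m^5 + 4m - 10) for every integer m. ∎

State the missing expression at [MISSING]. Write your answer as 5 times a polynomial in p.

Only m ≡ 2 (mod 5) is unaccounted for. Put m = 5p+2:
(5p+2)^5 + 4(5p+2) - 10 expands to 3125p^5 + 6250p^4 + 5000p^3 + 2000p^2 + 420p + 30,
and factoring out 5 leaves 5(625p^5 + 1250p^4 + 1000p^3 + 400p^2 + 84p + 6).

5(625p^5 + 1250p^4 + 1000p^3 + 400p^2 + 84p + 6)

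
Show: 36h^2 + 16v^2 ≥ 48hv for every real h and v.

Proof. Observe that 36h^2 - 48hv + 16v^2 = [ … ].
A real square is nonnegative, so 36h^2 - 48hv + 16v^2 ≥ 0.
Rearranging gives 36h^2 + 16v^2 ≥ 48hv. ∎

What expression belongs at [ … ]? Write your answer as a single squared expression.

(6h - 4v)^2

36h^2 - 48hv + 16v^2 is a perfect-square trinomial: the outer terms are (6h)^2 and (4v)^2, and the cross term is -2·6h·4v.
So 36h^2 - 48hv + 16v^2 = (6h - 4v)^2 ≥ 0.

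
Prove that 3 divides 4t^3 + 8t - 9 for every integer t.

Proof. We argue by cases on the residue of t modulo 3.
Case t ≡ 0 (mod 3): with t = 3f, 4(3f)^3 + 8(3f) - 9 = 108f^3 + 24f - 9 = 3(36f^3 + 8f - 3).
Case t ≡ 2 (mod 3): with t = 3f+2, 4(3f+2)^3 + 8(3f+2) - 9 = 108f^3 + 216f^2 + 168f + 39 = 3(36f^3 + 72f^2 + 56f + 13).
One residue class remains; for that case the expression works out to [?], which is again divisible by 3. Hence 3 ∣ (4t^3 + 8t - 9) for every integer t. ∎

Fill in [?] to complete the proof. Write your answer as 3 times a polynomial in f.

3(36f^3 + 36f^2 + 20f + 1)

Only t ≡ 1 (mod 3) is unaccounted for. Put t = 3f+1:
4(3f+1)^3 + 8(3f+1) - 9 expands to 108f^3 + 108f^2 + 60f + 3,
and factoring out 3 leaves 3(36f^3 + 36f^2 + 20f + 1).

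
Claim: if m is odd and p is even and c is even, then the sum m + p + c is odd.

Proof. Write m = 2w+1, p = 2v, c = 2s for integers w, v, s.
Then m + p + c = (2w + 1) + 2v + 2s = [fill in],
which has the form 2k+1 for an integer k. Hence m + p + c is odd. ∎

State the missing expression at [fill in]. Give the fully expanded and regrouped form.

(2w + 1) + 2v + 2s = 2s + 2v + 2w + 1
= 2(s + v + w) + 1.
Since s + v + w is an integer, the sum is of the form 2k+1 for an integer k.

2(s + v + w) + 1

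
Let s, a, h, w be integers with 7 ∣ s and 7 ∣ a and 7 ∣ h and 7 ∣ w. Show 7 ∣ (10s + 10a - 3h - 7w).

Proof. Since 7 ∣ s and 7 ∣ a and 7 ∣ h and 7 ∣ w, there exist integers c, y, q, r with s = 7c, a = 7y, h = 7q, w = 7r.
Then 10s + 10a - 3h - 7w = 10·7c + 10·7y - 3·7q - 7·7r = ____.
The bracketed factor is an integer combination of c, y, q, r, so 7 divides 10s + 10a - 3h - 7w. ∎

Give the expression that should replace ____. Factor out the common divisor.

Pull the common 7 out of every term: 10·7c + 10·7y - 3·7q - 7·7r = 7(10c - 3q - 7r + 10y).
10c - 3q - 7r + 10y is an integer, which exhibits the divisibility.

7(10c - 3q - 7r + 10y)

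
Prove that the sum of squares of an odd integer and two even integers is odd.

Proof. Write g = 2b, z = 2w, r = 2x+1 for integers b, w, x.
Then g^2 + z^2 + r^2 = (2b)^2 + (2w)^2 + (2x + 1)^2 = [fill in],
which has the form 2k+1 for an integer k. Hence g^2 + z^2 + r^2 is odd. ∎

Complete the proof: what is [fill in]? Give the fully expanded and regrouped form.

(2b)^2 + (2w)^2 + (2x + 1)^2 = 4b^2 + 4w^2 + 4x^2 + 4x + 1
= 2(2b^2 + 2w^2 + 2x^2 + 2x) + 1.
Since 2b^2 + 2w^2 + 2x^2 + 2x is an integer, the sum of squares is of the form 2k+1 for an integer k.

2(2b^2 + 2w^2 + 2x^2 + 2x) + 1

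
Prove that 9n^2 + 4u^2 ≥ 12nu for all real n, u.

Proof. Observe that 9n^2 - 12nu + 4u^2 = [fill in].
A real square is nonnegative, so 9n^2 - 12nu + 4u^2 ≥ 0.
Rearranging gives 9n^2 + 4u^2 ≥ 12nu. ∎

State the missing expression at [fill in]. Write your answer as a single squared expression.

(3n - 2u)^2

The leading and trailing coefficients are 3^2 and 2^2, and 12 = 2·3·2, so the trinomial is (3n - 2u)^2.
Hence 9n^2 - 12nu + 4u^2 ≥ 0.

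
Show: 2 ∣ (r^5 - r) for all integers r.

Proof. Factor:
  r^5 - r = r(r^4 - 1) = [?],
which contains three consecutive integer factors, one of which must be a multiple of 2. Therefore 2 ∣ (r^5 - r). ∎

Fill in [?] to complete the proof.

(r - 1)r(r + 1)(r^2 + 1)

r^4 - 1 = (r^2 - 1)(r^2 + 1), and r^2 - 1 = (r-1)(r+1).
So r(r^4 - 1) = (r - 1)r(r + 1)(r^2 + 1).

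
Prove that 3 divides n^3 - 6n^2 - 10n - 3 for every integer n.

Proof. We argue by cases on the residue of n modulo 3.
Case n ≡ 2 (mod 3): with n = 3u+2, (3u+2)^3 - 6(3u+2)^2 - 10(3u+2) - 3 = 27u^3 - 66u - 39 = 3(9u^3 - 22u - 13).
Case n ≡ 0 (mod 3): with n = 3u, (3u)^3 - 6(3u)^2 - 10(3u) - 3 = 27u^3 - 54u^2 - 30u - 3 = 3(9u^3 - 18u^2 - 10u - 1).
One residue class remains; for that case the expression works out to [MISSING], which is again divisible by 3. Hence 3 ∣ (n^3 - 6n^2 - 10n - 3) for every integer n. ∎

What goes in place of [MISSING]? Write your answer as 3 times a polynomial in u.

3(9u^3 - 9u^2 - 19u - 6)

Only n ≡ 1 (mod 3) is unaccounted for. Put n = 3u+1:
(3u+1)^3 - 6(3u+1)^2 - 10(3u+1) - 3 expands to 27u^3 - 27u^2 - 57u - 18,
and factoring out 3 leaves 3(9u^3 - 9u^2 - 19u - 6).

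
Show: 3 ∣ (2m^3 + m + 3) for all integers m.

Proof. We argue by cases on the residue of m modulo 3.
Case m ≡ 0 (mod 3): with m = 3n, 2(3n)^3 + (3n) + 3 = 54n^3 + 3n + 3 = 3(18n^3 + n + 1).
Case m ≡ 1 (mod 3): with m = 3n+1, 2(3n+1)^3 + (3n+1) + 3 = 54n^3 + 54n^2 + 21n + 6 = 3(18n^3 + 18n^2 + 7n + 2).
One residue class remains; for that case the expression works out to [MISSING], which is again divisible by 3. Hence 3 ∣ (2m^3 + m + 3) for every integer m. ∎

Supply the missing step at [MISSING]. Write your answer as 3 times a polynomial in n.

3(18n^3 + 36n^2 + 25n + 7)

Only m ≡ 2 (mod 3) is unaccounted for. Put m = 3n+2:
2(3n+2)^3 + (3n+2) + 3 expands to 54n^3 + 108n^2 + 75n + 21,
and factoring out 3 leaves 3(18n^3 + 36n^2 + 25n + 7).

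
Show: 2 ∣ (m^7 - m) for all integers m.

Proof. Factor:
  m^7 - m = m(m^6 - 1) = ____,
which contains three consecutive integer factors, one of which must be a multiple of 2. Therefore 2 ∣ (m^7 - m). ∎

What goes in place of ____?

m^6 - 1 = (m^2 - 1)(m^4 + m^2 + 1), and m^2 - 1 = (m-1)(m+1).
So m(m^6 - 1) = (m - 1)m(m + 1)(m^4 + m^2 + 1).

(m - 1)m(m + 1)(m^4 + m^2 + 1)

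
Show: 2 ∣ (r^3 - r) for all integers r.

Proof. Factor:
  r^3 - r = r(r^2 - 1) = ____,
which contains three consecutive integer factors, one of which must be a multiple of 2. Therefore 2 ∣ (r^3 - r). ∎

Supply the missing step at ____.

r(r^2 - 1) = r(r - 1)(r + 1) = (r - 1)r(r + 1).
These three factors are consecutive integers, so their product is divisible by 2.

(r - 1)r(r + 1)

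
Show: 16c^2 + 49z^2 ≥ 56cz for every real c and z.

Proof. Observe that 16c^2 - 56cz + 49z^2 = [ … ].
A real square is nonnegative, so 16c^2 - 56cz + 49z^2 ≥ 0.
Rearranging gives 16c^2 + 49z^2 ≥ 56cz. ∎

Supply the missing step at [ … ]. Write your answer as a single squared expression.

16c^2 - 56cz + 49z^2 is a perfect-square trinomial: the outer terms are (4c)^2 and (7z)^2, and the cross term is -2·4c·7z.
So 16c^2 - 56cz + 49z^2 = (4c - 7z)^2 ≥ 0.

(4c - 7z)^2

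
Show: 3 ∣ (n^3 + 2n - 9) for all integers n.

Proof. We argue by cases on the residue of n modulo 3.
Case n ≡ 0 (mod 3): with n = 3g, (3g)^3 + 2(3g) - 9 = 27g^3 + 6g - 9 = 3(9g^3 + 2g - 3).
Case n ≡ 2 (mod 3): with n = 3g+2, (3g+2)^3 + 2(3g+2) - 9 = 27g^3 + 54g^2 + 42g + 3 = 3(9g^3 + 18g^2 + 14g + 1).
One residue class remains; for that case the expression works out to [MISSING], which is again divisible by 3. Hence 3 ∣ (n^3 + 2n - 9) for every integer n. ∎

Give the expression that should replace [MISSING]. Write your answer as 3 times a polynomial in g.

Only n ≡ 1 (mod 3) is unaccounted for. Put n = 3g+1:
(3g+1)^3 + 2(3g+1) - 9 expands to 27g^3 + 27g^2 + 15g - 6,
and factoring out 3 leaves 3(9g^3 + 9g^2 + 5g - 2).

3(9g^3 + 9g^2 + 5g - 2)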